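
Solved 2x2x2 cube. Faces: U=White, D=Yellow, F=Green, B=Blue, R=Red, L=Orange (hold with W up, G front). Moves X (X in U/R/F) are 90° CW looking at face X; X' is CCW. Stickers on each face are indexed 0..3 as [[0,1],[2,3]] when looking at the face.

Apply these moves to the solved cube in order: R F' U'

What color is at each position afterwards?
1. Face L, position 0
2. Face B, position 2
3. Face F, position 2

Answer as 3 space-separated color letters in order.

After move 1 (R): R=RRRR U=WGWG F=GYGY D=YBYB B=WBWB
After move 2 (F'): F=YYGG U=WGRR R=BRYR D=OOYB L=OGOW
After move 3 (U'): U=GRWR F=OGGG R=YYYR B=BRWB L=WBOW
Query 1: L[0] = W
Query 2: B[2] = W
Query 3: F[2] = G

Answer: W W G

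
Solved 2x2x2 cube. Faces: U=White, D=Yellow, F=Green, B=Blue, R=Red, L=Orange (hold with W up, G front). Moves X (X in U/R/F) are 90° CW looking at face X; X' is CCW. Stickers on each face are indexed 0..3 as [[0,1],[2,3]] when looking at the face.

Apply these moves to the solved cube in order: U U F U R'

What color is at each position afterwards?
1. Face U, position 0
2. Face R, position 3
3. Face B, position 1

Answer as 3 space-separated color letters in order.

After move 1 (U): U=WWWW F=RRGG R=BBRR B=OOBB L=GGOO
After move 2 (U): U=WWWW F=BBGG R=OORR B=GGBB L=RROO
After move 3 (F): F=GBGB U=WWOR R=WOWR D=ROYY L=RYOY
After move 4 (U): U=OWRW F=WOGB R=GGWR B=RYBB L=GBOY
After move 5 (R'): R=GRGW U=OBRR F=WWGW D=ROYB B=YYOB
Query 1: U[0] = O
Query 2: R[3] = W
Query 3: B[1] = Y

Answer: O W Y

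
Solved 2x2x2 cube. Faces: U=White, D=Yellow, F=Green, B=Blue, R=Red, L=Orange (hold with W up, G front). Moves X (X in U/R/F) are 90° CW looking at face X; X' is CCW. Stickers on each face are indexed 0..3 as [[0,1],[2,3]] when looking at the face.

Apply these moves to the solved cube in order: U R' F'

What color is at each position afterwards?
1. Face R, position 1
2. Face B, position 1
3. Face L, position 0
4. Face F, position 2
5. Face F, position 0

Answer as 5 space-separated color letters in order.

Answer: R O G R W

Derivation:
After move 1 (U): U=WWWW F=RRGG R=BBRR B=OOBB L=GGOO
After move 2 (R'): R=BRBR U=WBWO F=RWGW D=YRYG B=YOYB
After move 3 (F'): F=WWRG U=WBBB R=RRYR D=GOYG L=GOOW
Query 1: R[1] = R
Query 2: B[1] = O
Query 3: L[0] = G
Query 4: F[2] = R
Query 5: F[0] = W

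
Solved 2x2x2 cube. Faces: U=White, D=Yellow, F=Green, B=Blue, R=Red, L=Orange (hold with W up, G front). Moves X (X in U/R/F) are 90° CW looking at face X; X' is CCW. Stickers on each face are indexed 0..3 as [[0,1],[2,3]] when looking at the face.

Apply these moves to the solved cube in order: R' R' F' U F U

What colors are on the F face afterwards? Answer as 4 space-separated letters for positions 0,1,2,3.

After move 1 (R'): R=RRRR U=WBWB F=GWGW D=YGYG B=YBYB
After move 2 (R'): R=RRRR U=WYWY F=GBGB D=YWYW B=GBGB
After move 3 (F'): F=BBGG U=WYRR R=WRYR D=OOYW L=OYOW
After move 4 (U): U=RWRY F=WRGG R=GBYR B=OYGB L=BBOW
After move 5 (F): F=GWGR U=RWWB R=RBYR D=YGYW L=BOOO
After move 6 (U): U=WRBW F=RBGR R=OYYR B=BOGB L=GWOO
Query: F face = RBGR

Answer: R B G R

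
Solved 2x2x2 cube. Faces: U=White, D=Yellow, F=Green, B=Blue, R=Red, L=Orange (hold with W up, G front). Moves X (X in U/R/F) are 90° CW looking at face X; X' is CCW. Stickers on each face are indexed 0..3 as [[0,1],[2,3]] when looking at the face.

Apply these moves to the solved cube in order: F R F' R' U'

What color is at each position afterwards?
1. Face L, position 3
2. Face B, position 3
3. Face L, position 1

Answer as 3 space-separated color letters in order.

Answer: O B B

Derivation:
After move 1 (F): F=GGGG U=WWOO R=WRWR D=RRYY L=OYOY
After move 2 (R): R=WWRR U=WGOG F=GRGY D=RBYB B=OBWB
After move 3 (F'): F=RYGG U=WGWR R=BWRR D=YYYB L=OGOO
After move 4 (R'): R=WRBR U=WWWO F=RGGR D=YYYG B=BBYB
After move 5 (U'): U=WOWW F=OGGR R=RGBR B=WRYB L=BBOO
Query 1: L[3] = O
Query 2: B[3] = B
Query 3: L[1] = B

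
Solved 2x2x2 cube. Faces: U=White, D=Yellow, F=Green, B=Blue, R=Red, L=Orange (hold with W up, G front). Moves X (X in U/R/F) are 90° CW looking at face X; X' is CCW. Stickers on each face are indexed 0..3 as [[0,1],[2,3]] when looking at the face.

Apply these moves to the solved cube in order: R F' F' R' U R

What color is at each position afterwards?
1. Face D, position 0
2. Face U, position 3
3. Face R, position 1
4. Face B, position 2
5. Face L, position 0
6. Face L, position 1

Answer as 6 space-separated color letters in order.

Answer: G Y B W Y G

Derivation:
After move 1 (R): R=RRRR U=WGWG F=GYGY D=YBYB B=WBWB
After move 2 (F'): F=YYGG U=WGRR R=BRYR D=OOYB L=OGOW
After move 3 (F'): F=YGYG U=WGBY R=OROR D=GWYB L=OROR
After move 4 (R'): R=RROO U=WWBW F=YGYY D=GGYG B=BBWB
After move 5 (U): U=BWWW F=RRYY R=BBOO B=ORWB L=YGOR
After move 6 (R): R=OBOB U=BRWY F=RGYG D=GWYO B=WRWB
Query 1: D[0] = G
Query 2: U[3] = Y
Query 3: R[1] = B
Query 4: B[2] = W
Query 5: L[0] = Y
Query 6: L[1] = G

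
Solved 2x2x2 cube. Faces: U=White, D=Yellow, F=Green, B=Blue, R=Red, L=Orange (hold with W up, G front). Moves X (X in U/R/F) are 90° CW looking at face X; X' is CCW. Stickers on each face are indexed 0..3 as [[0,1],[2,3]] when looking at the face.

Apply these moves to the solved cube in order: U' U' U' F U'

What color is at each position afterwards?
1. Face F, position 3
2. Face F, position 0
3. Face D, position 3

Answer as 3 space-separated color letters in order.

Answer: R G Y

Derivation:
After move 1 (U'): U=WWWW F=OOGG R=GGRR B=RRBB L=BBOO
After move 2 (U'): U=WWWW F=BBGG R=OORR B=GGBB L=RROO
After move 3 (U'): U=WWWW F=RRGG R=BBRR B=OOBB L=GGOO
After move 4 (F): F=GRGR U=WWOG R=WBWR D=RBYY L=GYOY
After move 5 (U'): U=WGWO F=GYGR R=GRWR B=WBBB L=OOOY
Query 1: F[3] = R
Query 2: F[0] = G
Query 3: D[3] = Y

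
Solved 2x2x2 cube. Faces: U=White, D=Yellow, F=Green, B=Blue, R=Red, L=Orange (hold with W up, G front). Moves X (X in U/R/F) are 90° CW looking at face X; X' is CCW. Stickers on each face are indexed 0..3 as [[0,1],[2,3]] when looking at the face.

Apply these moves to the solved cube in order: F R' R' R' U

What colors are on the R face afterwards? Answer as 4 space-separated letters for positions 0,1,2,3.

Answer: O B R R

Derivation:
After move 1 (F): F=GGGG U=WWOO R=WRWR D=RRYY L=OYOY
After move 2 (R'): R=RRWW U=WBOB F=GWGO D=RGYG B=YBRB
After move 3 (R'): R=RWRW U=WROY F=GBGB D=RWYO B=GBGB
After move 4 (R'): R=WWRR U=WGOG F=GRGY D=RBYB B=OBWB
After move 5 (U): U=OWGG F=WWGY R=OBRR B=OYWB L=GROY
Query: R face = OBRR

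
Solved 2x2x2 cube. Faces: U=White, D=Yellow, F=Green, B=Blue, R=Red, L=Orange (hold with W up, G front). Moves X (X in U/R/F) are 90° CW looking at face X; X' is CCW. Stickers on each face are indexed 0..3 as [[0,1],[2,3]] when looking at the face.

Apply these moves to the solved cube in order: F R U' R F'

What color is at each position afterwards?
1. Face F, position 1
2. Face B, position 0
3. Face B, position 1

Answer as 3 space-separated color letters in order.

After move 1 (F): F=GGGG U=WWOO R=WRWR D=RRYY L=OYOY
After move 2 (R): R=WWRR U=WGOG F=GRGY D=RBYB B=OBWB
After move 3 (U'): U=GGWO F=OYGY R=GRRR B=WWWB L=OBOY
After move 4 (R): R=RGRR U=GYWY F=OBGB D=RWYW B=OWGB
After move 5 (F'): F=BBOG U=GYRR R=WGRR D=BYYW L=OYOW
Query 1: F[1] = B
Query 2: B[0] = O
Query 3: B[1] = W

Answer: B O W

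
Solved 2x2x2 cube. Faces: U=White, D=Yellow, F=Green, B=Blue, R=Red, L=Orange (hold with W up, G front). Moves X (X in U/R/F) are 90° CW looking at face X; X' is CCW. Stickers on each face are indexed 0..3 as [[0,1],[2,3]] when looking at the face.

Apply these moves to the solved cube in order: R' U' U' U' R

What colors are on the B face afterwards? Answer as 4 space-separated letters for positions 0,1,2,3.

Answer: B O W B

Derivation:
After move 1 (R'): R=RRRR U=WBWB F=GWGW D=YGYG B=YBYB
After move 2 (U'): U=BBWW F=OOGW R=GWRR B=RRYB L=YBOO
After move 3 (U'): U=BWBW F=YBGW R=OORR B=GWYB L=RROO
After move 4 (U'): U=WWBB F=RRGW R=YBRR B=OOYB L=GWOO
After move 5 (R): R=RYRB U=WRBW F=RGGG D=YYYO B=BOWB
Query: B face = BOWB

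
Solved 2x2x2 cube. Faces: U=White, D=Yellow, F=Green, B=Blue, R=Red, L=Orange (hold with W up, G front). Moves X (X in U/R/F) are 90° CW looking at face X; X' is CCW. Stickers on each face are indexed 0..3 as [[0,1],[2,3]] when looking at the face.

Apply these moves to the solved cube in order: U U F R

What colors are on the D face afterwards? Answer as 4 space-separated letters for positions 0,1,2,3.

After move 1 (U): U=WWWW F=RRGG R=BBRR B=OOBB L=GGOO
After move 2 (U): U=WWWW F=BBGG R=OORR B=GGBB L=RROO
After move 3 (F): F=GBGB U=WWOR R=WOWR D=ROYY L=RYOY
After move 4 (R): R=WWRO U=WBOB F=GOGY D=RBYG B=RGWB
Query: D face = RBYG

Answer: R B Y G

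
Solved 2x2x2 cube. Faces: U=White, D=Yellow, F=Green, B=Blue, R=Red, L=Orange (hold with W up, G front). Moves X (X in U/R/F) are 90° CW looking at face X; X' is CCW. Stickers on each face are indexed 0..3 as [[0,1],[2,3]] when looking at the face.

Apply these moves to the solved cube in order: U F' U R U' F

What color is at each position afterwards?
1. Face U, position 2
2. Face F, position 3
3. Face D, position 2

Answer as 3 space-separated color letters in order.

After move 1 (U): U=WWWW F=RRGG R=BBRR B=OOBB L=GGOO
After move 2 (F'): F=RGRG U=WWBR R=YBYR D=GOYY L=GWOW
After move 3 (U): U=BWRW F=YBRG R=OOYR B=GWBB L=RGOW
After move 4 (R): R=YORO U=BBRG F=YORY D=GBYG B=WWWB
After move 5 (U'): U=BGBR F=RGRY R=YORO B=YOWB L=WWOW
After move 6 (F): F=RRYG U=BGWW R=BORO D=RYYG L=WGOB
Query 1: U[2] = W
Query 2: F[3] = G
Query 3: D[2] = Y

Answer: W G Y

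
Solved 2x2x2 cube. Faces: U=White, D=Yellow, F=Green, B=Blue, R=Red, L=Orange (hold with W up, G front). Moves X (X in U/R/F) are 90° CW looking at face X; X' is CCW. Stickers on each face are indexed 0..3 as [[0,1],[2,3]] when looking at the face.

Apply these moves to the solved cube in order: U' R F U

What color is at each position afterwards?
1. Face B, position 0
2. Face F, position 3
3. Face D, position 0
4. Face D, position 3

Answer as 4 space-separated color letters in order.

Answer: B Y R R

Derivation:
After move 1 (U'): U=WWWW F=OOGG R=GGRR B=RRBB L=BBOO
After move 2 (R): R=RGRG U=WOWG F=OYGY D=YBYR B=WRWB
After move 3 (F): F=GOYY U=WOOB R=WGGG D=RRYR L=BYOB
After move 4 (U): U=OWBO F=WGYY R=WRGG B=BYWB L=GOOB
Query 1: B[0] = B
Query 2: F[3] = Y
Query 3: D[0] = R
Query 4: D[3] = R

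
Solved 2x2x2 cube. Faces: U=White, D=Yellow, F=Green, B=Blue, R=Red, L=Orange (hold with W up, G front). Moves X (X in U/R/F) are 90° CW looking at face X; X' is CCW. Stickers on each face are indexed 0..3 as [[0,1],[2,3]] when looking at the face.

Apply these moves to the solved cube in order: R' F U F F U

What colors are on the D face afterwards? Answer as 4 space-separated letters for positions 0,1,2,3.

Answer: B O Y G

Derivation:
After move 1 (R'): R=RRRR U=WBWB F=GWGW D=YGYG B=YBYB
After move 2 (F): F=GGWW U=WBOO R=WRBR D=RRYG L=OYOG
After move 3 (U): U=OWOB F=WRWW R=YBBR B=OYYB L=GGOG
After move 4 (F): F=WWWR U=OWGG R=OBBR D=BYYG L=GROR
After move 5 (F): F=WWRW U=OWRR R=GBGR D=BOYG L=GBOY
After move 6 (U): U=RORW F=GBRW R=OYGR B=GBYB L=WWOY
Query: D face = BOYG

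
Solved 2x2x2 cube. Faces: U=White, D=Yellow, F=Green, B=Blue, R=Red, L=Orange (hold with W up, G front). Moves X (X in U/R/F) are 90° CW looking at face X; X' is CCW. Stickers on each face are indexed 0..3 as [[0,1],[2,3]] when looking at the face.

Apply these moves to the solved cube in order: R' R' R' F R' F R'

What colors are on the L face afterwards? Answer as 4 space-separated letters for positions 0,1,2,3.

Answer: O R O G

Derivation:
After move 1 (R'): R=RRRR U=WBWB F=GWGW D=YGYG B=YBYB
After move 2 (R'): R=RRRR U=WYWY F=GBGB D=YWYW B=GBGB
After move 3 (R'): R=RRRR U=WGWG F=GYGY D=YBYB B=WBWB
After move 4 (F): F=GGYY U=WGOO R=WRGR D=RRYB L=OYOB
After move 5 (R'): R=RRWG U=WWOW F=GGYO D=RGYY B=BBRB
After move 6 (F): F=YGOG U=WWBY R=ORWG D=WRYY L=OROG
After move 7 (R'): R=RGOW U=WRBB F=YWOY D=WGYG B=YBRB
Query: L face = OROG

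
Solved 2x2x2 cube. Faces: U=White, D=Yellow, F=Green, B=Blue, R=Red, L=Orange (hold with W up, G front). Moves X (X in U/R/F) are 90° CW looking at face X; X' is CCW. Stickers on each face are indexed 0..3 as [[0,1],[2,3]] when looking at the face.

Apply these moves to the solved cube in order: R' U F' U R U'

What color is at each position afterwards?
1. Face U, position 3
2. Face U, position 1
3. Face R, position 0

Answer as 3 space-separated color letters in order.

After move 1 (R'): R=RRRR U=WBWB F=GWGW D=YGYG B=YBYB
After move 2 (U): U=WWBB F=RRGW R=YBRR B=OOYB L=GWOO
After move 3 (F'): F=RWRG U=WWYR R=GBYR D=WOYG L=GBOB
After move 4 (U): U=YWRW F=GBRG R=OOYR B=GBYB L=RWOB
After move 5 (R): R=YORO U=YBRG F=GORG D=WYYG B=WBWB
After move 6 (U'): U=BGYR F=RWRG R=GORO B=YOWB L=WBOB
Query 1: U[3] = R
Query 2: U[1] = G
Query 3: R[0] = G

Answer: R G G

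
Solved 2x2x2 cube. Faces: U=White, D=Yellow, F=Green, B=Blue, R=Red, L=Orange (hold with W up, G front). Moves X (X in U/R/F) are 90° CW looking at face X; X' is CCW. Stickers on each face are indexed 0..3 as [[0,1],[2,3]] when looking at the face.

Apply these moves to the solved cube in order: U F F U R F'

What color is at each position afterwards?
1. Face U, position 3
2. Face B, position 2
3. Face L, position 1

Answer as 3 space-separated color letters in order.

After move 1 (U): U=WWWW F=RRGG R=BBRR B=OOBB L=GGOO
After move 2 (F): F=GRGR U=WWOG R=WBWR D=RBYY L=GYOY
After move 3 (F): F=GGRR U=WWYY R=OBGR D=WWYY L=GROB
After move 4 (U): U=YWYW F=OBRR R=OOGR B=GRBB L=GGOB
After move 5 (R): R=GORO U=YBYR F=OWRY D=WBYG B=WRWB
After move 6 (F'): F=WYOR U=YBGR R=BOWO D=GBYG L=GROY
Query 1: U[3] = R
Query 2: B[2] = W
Query 3: L[1] = R

Answer: R W R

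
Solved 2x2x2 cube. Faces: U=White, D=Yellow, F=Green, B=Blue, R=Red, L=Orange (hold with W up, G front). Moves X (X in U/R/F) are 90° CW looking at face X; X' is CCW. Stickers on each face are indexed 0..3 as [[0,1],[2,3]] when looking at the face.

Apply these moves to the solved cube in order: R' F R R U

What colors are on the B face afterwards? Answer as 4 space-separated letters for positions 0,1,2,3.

Answer: O Y G B

Derivation:
After move 1 (R'): R=RRRR U=WBWB F=GWGW D=YGYG B=YBYB
After move 2 (F): F=GGWW U=WBOO R=WRBR D=RRYG L=OYOG
After move 3 (R): R=BWRR U=WGOW F=GRWG D=RYYY B=OBBB
After move 4 (R): R=RBRW U=WROG F=GYWY D=RBYO B=WBGB
After move 5 (U): U=OWGR F=RBWY R=WBRW B=OYGB L=GYOG
Query: B face = OYGB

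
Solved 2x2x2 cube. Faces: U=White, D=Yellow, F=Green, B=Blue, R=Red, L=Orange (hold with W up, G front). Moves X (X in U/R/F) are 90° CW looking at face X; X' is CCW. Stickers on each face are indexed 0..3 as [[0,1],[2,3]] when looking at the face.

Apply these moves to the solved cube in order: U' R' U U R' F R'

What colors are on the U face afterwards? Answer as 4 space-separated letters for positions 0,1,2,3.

After move 1 (U'): U=WWWW F=OOGG R=GGRR B=RRBB L=BBOO
After move 2 (R'): R=GRGR U=WBWR F=OWGW D=YOYG B=YRYB
After move 3 (U): U=WWRB F=GRGW R=YRGR B=BBYB L=OWOO
After move 4 (U): U=RWBW F=YRGW R=BBGR B=OWYB L=GROO
After move 5 (R'): R=BRBG U=RYBO F=YWGW D=YRYW B=GWOB
After move 6 (F): F=GYWW U=RYOR R=BROG D=BBYW L=GYOR
After move 7 (R'): R=RGBO U=ROOG F=GYWR D=BYYW B=WWBB
Query: U face = ROOG

Answer: R O O G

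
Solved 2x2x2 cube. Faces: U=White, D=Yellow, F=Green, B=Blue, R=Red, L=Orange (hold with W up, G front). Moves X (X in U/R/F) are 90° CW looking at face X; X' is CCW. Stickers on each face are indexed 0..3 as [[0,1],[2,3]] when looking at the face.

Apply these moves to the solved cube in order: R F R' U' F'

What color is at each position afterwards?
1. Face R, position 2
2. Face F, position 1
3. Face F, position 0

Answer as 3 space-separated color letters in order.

After move 1 (R): R=RRRR U=WGWG F=GYGY D=YBYB B=WBWB
After move 2 (F): F=GGYY U=WGOO R=WRGR D=RRYB L=OYOB
After move 3 (R'): R=RRWG U=WWOW F=GGYO D=RGYY B=BBRB
After move 4 (U'): U=WWWO F=OYYO R=GGWG B=RRRB L=BBOB
After move 5 (F'): F=YOOY U=WWGW R=GGRG D=BBYY L=BOOW
Query 1: R[2] = R
Query 2: F[1] = O
Query 3: F[0] = Y

Answer: R O Y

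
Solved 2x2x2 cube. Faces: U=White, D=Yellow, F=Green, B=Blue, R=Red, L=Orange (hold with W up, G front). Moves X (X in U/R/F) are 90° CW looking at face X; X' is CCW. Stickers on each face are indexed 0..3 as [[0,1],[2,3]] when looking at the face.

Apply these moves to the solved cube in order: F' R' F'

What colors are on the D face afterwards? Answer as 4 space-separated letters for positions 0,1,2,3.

Answer: W W Y G

Derivation:
After move 1 (F'): F=GGGG U=WWRR R=YRYR D=OOYY L=OWOW
After move 2 (R'): R=RRYY U=WBRB F=GWGR D=OGYG B=YBOB
After move 3 (F'): F=WRGG U=WBRY R=GROY D=WWYG L=OBOR
Query: D face = WWYG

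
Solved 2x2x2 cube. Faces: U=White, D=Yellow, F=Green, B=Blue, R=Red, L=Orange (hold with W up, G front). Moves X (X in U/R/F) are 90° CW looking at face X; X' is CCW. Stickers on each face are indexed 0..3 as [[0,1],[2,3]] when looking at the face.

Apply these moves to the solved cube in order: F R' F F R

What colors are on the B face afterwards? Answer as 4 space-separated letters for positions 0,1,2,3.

Answer: R B B B

Derivation:
After move 1 (F): F=GGGG U=WWOO R=WRWR D=RRYY L=OYOY
After move 2 (R'): R=RRWW U=WBOB F=GWGO D=RGYG B=YBRB
After move 3 (F): F=GGOW U=WBYY R=ORBW D=WRYG L=OROG
After move 4 (F): F=OGWG U=WBGR R=YRYW D=BOYG L=OWOR
After move 5 (R): R=YYWR U=WGGG F=OOWG D=BRYY B=RBBB
Query: B face = RBBB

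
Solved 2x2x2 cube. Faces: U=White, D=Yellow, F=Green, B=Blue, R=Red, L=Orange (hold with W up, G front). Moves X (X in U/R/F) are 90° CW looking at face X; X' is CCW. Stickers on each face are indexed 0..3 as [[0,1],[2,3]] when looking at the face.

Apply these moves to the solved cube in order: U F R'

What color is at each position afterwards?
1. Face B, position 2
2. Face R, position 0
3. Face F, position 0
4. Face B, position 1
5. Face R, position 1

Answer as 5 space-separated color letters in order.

Answer: B B G O R

Derivation:
After move 1 (U): U=WWWW F=RRGG R=BBRR B=OOBB L=GGOO
After move 2 (F): F=GRGR U=WWOG R=WBWR D=RBYY L=GYOY
After move 3 (R'): R=BRWW U=WBOO F=GWGG D=RRYR B=YOBB
Query 1: B[2] = B
Query 2: R[0] = B
Query 3: F[0] = G
Query 4: B[1] = O
Query 5: R[1] = R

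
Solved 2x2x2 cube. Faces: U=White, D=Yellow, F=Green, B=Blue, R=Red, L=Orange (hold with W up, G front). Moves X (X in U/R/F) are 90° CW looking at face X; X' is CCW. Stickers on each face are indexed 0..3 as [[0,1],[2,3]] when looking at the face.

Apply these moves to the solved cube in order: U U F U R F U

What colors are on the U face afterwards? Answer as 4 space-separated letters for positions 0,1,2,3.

After move 1 (U): U=WWWW F=RRGG R=BBRR B=OOBB L=GGOO
After move 2 (U): U=WWWW F=BBGG R=OORR B=GGBB L=RROO
After move 3 (F): F=GBGB U=WWOR R=WOWR D=ROYY L=RYOY
After move 4 (U): U=OWRW F=WOGB R=GGWR B=RYBB L=GBOY
After move 5 (R): R=WGRG U=OORB F=WOGY D=RBYR B=WYWB
After move 6 (F): F=GWYO U=OOYB R=RGBG D=RWYR L=GROB
After move 7 (U): U=YOBO F=RGYO R=WYBG B=GRWB L=GWOB
Query: U face = YOBO

Answer: Y O B O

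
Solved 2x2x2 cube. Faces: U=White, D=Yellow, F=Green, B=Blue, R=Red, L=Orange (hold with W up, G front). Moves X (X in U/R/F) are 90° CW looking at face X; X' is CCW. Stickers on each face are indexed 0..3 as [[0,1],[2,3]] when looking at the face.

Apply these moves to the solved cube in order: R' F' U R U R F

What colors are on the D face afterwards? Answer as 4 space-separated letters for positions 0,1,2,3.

Answer: B R Y W

Derivation:
After move 1 (R'): R=RRRR U=WBWB F=GWGW D=YGYG B=YBYB
After move 2 (F'): F=WWGG U=WBRR R=GRYR D=OOYG L=OBOW
After move 3 (U): U=RWRB F=GRGG R=YBYR B=OBYB L=WWOW
After move 4 (R): R=YYRB U=RRRG F=GOGG D=OYYO B=BBWB
After move 5 (U): U=RRGR F=YYGG R=BBRB B=WWWB L=GOOW
After move 6 (R): R=RBBB U=RYGG F=YYGO D=OWYW B=RWRB
After move 7 (F): F=GYOY U=RYWO R=GBGB D=BRYW L=GOOW
Query: D face = BRYW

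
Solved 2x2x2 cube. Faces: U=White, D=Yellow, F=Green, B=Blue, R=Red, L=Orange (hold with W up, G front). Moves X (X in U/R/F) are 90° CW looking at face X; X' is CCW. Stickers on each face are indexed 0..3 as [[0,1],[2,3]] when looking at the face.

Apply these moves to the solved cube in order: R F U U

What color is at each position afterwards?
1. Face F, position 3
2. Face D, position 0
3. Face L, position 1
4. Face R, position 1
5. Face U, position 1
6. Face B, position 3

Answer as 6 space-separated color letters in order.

After move 1 (R): R=RRRR U=WGWG F=GYGY D=YBYB B=WBWB
After move 2 (F): F=GGYY U=WGOO R=WRGR D=RRYB L=OYOB
After move 3 (U): U=OWOG F=WRYY R=WBGR B=OYWB L=GGOB
After move 4 (U): U=OOGW F=WBYY R=OYGR B=GGWB L=WROB
Query 1: F[3] = Y
Query 2: D[0] = R
Query 3: L[1] = R
Query 4: R[1] = Y
Query 5: U[1] = O
Query 6: B[3] = B

Answer: Y R R Y O B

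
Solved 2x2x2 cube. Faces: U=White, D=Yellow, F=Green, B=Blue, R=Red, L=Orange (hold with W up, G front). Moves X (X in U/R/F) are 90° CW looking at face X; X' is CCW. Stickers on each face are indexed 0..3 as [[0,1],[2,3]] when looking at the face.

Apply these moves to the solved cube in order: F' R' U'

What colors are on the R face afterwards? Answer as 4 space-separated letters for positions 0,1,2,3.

After move 1 (F'): F=GGGG U=WWRR R=YRYR D=OOYY L=OWOW
After move 2 (R'): R=RRYY U=WBRB F=GWGR D=OGYG B=YBOB
After move 3 (U'): U=BBWR F=OWGR R=GWYY B=RROB L=YBOW
Query: R face = GWYY

Answer: G W Y Y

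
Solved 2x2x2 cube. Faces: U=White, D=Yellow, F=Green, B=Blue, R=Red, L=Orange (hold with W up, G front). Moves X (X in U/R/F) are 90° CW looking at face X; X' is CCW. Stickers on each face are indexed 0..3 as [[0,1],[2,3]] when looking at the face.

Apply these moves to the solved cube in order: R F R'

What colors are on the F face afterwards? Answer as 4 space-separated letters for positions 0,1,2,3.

Answer: G G Y O

Derivation:
After move 1 (R): R=RRRR U=WGWG F=GYGY D=YBYB B=WBWB
After move 2 (F): F=GGYY U=WGOO R=WRGR D=RRYB L=OYOB
After move 3 (R'): R=RRWG U=WWOW F=GGYO D=RGYY B=BBRB
Query: F face = GGYO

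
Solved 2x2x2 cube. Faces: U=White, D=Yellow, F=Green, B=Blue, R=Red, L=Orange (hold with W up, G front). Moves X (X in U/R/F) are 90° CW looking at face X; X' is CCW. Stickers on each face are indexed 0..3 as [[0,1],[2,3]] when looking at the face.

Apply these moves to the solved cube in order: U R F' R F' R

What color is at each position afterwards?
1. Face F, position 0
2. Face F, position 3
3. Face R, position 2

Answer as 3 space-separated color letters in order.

Answer: O W B

Derivation:
After move 1 (U): U=WWWW F=RRGG R=BBRR B=OOBB L=GGOO
After move 2 (R): R=RBRB U=WRWG F=RYGY D=YBYO B=WOWB
After move 3 (F'): F=YYRG U=WRRR R=BBYB D=GOYO L=GGOW
After move 4 (R): R=YBBB U=WYRG F=YORO D=GWYW B=RORB
After move 5 (F'): F=OOYR U=WYYB R=WBGB D=GWYW L=GGOR
After move 6 (R): R=GWBB U=WOYR F=OWYW D=GRYR B=BOYB
Query 1: F[0] = O
Query 2: F[3] = W
Query 3: R[2] = B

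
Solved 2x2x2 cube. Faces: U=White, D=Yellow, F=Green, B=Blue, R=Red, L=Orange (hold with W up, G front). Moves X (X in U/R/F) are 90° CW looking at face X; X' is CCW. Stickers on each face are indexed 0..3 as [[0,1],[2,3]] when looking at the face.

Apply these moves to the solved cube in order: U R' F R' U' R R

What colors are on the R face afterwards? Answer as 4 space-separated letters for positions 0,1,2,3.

Answer: O W B G

Derivation:
After move 1 (U): U=WWWW F=RRGG R=BBRR B=OOBB L=GGOO
After move 2 (R'): R=BRBR U=WBWO F=RWGW D=YRYG B=YOYB
After move 3 (F): F=GRWW U=WBOG R=WROR D=BBYG L=GYOR
After move 4 (R'): R=RRWO U=WYOY F=GBWG D=BRYW B=GOBB
After move 5 (U'): U=YYWO F=GYWG R=GBWO B=RRBB L=GOOR
After move 6 (R): R=WGOB U=YYWG F=GRWW D=BBYR B=ORYB
After move 7 (R): R=OWBG U=YRWW F=GBWR D=BYYO B=GRYB
Query: R face = OWBG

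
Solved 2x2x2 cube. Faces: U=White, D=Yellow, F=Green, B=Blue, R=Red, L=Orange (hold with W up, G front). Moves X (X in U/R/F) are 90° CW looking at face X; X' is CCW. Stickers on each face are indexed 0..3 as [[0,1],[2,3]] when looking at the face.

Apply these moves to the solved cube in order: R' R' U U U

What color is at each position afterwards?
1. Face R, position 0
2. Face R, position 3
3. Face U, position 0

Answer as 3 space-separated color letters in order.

After move 1 (R'): R=RRRR U=WBWB F=GWGW D=YGYG B=YBYB
After move 2 (R'): R=RRRR U=WYWY F=GBGB D=YWYW B=GBGB
After move 3 (U): U=WWYY F=RRGB R=GBRR B=OOGB L=GBOO
After move 4 (U): U=YWYW F=GBGB R=OORR B=GBGB L=RROO
After move 5 (U): U=YYWW F=OOGB R=GBRR B=RRGB L=GBOO
Query 1: R[0] = G
Query 2: R[3] = R
Query 3: U[0] = Y

Answer: G R Y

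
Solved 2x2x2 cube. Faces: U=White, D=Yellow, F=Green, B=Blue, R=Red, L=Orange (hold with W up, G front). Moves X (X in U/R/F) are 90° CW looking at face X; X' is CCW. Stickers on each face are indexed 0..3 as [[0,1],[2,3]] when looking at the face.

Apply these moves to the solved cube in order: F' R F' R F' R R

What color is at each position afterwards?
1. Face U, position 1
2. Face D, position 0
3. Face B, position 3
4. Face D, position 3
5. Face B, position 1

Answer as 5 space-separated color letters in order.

Answer: R G B R B

Derivation:
After move 1 (F'): F=GGGG U=WWRR R=YRYR D=OOYY L=OWOW
After move 2 (R): R=YYRR U=WGRG F=GOGY D=OBYB B=RBWB
After move 3 (F'): F=OYGG U=WGYR R=BYOR D=WWYB L=OGOR
After move 4 (R): R=OBRY U=WYYG F=OWGB D=WWYR B=RBGB
After move 5 (F'): F=WBOG U=WYOR R=WBWY D=GRYR L=OGOY
After move 6 (R): R=WWYB U=WBOG F=WROR D=GGYR B=RBYB
After move 7 (R): R=YWBW U=WROR F=WGOR D=GYYR B=GBBB
Query 1: U[1] = R
Query 2: D[0] = G
Query 3: B[3] = B
Query 4: D[3] = R
Query 5: B[1] = B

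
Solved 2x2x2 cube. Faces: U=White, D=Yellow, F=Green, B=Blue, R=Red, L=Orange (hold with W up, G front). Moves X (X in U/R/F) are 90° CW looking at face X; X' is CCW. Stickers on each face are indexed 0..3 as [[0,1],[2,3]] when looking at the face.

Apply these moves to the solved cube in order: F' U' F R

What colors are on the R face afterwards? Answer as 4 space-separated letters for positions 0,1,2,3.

Answer: R W R G

Derivation:
After move 1 (F'): F=GGGG U=WWRR R=YRYR D=OOYY L=OWOW
After move 2 (U'): U=WRWR F=OWGG R=GGYR B=YRBB L=BBOW
After move 3 (F): F=GOGW U=WRWB R=WGRR D=YGYY L=BOOO
After move 4 (R): R=RWRG U=WOWW F=GGGY D=YBYY B=BRRB
Query: R face = RWRG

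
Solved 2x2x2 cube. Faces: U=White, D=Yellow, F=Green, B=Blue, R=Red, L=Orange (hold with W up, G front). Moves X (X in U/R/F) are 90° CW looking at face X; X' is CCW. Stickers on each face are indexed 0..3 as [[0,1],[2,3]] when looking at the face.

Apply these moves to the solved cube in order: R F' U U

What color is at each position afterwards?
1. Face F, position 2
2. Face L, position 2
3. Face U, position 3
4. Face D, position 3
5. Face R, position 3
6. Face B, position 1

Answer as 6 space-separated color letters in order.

After move 1 (R): R=RRRR U=WGWG F=GYGY D=YBYB B=WBWB
After move 2 (F'): F=YYGG U=WGRR R=BRYR D=OOYB L=OGOW
After move 3 (U): U=RWRG F=BRGG R=WBYR B=OGWB L=YYOW
After move 4 (U): U=RRGW F=WBGG R=OGYR B=YYWB L=BROW
Query 1: F[2] = G
Query 2: L[2] = O
Query 3: U[3] = W
Query 4: D[3] = B
Query 5: R[3] = R
Query 6: B[1] = Y

Answer: G O W B R Y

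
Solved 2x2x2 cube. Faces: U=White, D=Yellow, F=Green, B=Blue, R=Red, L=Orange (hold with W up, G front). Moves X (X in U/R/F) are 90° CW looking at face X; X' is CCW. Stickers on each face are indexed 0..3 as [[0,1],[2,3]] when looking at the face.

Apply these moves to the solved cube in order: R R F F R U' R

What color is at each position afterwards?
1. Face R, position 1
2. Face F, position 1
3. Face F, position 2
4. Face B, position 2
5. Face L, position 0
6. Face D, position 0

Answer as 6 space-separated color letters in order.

After move 1 (R): R=RRRR U=WGWG F=GYGY D=YBYB B=WBWB
After move 2 (R): R=RRRR U=WYWY F=GBGB D=YWYW B=GBGB
After move 3 (F): F=GGBB U=WYOO R=WRYR D=RRYW L=OYOW
After move 4 (F): F=BGBG U=WYWY R=OROR D=YWYW L=OROR
After move 5 (R): R=OORR U=WGWG F=BWBW D=YGYG B=YBYB
After move 6 (U'): U=GGWW F=ORBW R=BWRR B=OOYB L=YBOR
After move 7 (R): R=RBRW U=GRWW F=OGBG D=YYYO B=WOGB
Query 1: R[1] = B
Query 2: F[1] = G
Query 3: F[2] = B
Query 4: B[2] = G
Query 5: L[0] = Y
Query 6: D[0] = Y

Answer: B G B G Y Y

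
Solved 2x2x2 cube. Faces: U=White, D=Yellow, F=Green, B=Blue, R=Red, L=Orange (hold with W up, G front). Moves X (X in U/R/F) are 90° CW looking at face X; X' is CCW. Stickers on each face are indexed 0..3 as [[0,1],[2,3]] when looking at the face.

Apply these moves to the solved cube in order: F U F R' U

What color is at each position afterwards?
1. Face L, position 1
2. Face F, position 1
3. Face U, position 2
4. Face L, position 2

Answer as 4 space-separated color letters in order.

Answer: W R O O

Derivation:
After move 1 (F): F=GGGG U=WWOO R=WRWR D=RRYY L=OYOY
After move 2 (U): U=OWOW F=WRGG R=BBWR B=OYBB L=GGOY
After move 3 (F): F=GWGR U=OWYG R=OBWR D=WBYY L=GROR
After move 4 (R'): R=BROW U=OBYO F=GWGG D=WWYR B=YYBB
After move 5 (U): U=YOOB F=BRGG R=YYOW B=GRBB L=GWOR
Query 1: L[1] = W
Query 2: F[1] = R
Query 3: U[2] = O
Query 4: L[2] = O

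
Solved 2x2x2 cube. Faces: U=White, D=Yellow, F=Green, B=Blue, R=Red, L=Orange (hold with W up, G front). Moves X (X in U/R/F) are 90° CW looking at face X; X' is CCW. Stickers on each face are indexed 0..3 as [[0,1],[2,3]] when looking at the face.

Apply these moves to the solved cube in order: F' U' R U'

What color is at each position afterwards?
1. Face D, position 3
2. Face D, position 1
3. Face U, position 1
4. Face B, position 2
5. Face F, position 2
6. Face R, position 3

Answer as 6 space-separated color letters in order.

After move 1 (F'): F=GGGG U=WWRR R=YRYR D=OOYY L=OWOW
After move 2 (U'): U=WRWR F=OWGG R=GGYR B=YRBB L=BBOW
After move 3 (R): R=YGRG U=WWWG F=OOGY D=OBYY B=RRRB
After move 4 (U'): U=WGWW F=BBGY R=OORG B=YGRB L=RROW
Query 1: D[3] = Y
Query 2: D[1] = B
Query 3: U[1] = G
Query 4: B[2] = R
Query 5: F[2] = G
Query 6: R[3] = G

Answer: Y B G R G G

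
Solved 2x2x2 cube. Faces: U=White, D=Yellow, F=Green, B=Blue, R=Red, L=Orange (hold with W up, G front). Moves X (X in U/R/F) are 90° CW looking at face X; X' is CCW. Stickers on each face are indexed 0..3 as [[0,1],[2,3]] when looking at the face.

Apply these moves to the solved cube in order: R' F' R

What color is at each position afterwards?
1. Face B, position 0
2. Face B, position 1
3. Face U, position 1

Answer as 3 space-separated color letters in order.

After move 1 (R'): R=RRRR U=WBWB F=GWGW D=YGYG B=YBYB
After move 2 (F'): F=WWGG U=WBRR R=GRYR D=OOYG L=OBOW
After move 3 (R): R=YGRR U=WWRG F=WOGG D=OYYY B=RBBB
Query 1: B[0] = R
Query 2: B[1] = B
Query 3: U[1] = W

Answer: R B W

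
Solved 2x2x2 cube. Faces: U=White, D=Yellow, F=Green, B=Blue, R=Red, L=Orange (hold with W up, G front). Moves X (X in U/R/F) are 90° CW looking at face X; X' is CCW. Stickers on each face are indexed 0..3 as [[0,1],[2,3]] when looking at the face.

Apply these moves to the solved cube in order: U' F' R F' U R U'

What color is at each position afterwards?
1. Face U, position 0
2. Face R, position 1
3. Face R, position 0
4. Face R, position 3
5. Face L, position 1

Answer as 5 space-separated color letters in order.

Answer: Y W B R G

Derivation:
After move 1 (U'): U=WWWW F=OOGG R=GGRR B=RRBB L=BBOO
After move 2 (F'): F=OGOG U=WWGR R=YGYR D=BOYY L=BWOW
After move 3 (R): R=YYRG U=WGGG F=OOOY D=BBYR B=RRWB
After move 4 (F'): F=OYOO U=WGYR R=BYBG D=WWYR L=BGOG
After move 5 (U): U=YWRG F=BYOO R=RRBG B=BGWB L=OYOG
After move 6 (R): R=BRGR U=YYRO F=BWOR D=WWYB B=GGWB
After move 7 (U'): U=YOYR F=OYOR R=BWGR B=BRWB L=GGOG
Query 1: U[0] = Y
Query 2: R[1] = W
Query 3: R[0] = B
Query 4: R[3] = R
Query 5: L[1] = G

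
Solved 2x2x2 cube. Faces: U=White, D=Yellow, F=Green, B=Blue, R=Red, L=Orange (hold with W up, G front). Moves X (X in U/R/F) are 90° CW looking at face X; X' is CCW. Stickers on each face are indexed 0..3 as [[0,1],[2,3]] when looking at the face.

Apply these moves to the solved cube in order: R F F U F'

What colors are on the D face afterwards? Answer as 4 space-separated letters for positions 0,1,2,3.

After move 1 (R): R=RRRR U=WGWG F=GYGY D=YBYB B=WBWB
After move 2 (F): F=GGYY U=WGOO R=WRGR D=RRYB L=OYOB
After move 3 (F): F=YGYG U=WGBY R=OROR D=GWYB L=OROR
After move 4 (U): U=BWYG F=ORYG R=WBOR B=ORWB L=YGOR
After move 5 (F'): F=RGOY U=BWWO R=WBGR D=GRYB L=YGOY
Query: D face = GRYB

Answer: G R Y B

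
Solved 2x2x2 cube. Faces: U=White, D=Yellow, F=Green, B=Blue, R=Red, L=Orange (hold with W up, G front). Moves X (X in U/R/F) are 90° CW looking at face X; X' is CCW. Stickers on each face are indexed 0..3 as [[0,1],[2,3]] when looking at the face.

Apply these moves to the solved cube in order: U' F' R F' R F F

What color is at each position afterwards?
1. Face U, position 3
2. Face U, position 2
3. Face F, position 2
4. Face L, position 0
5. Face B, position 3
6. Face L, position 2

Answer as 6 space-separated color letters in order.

After move 1 (U'): U=WWWW F=OOGG R=GGRR B=RRBB L=BBOO
After move 2 (F'): F=OGOG U=WWGR R=YGYR D=BOYY L=BWOW
After move 3 (R): R=YYRG U=WGGG F=OOOY D=BBYR B=RRWB
After move 4 (F'): F=OYOO U=WGYR R=BYBG D=WWYR L=BGOG
After move 5 (R): R=BBGY U=WYYO F=OWOR D=WWYR B=RRGB
After move 6 (F): F=OORW U=WYGG R=YBOY D=GBYR L=BWOW
After move 7 (F): F=ROWO U=WYWW R=GBGY D=OYYR L=BGOB
Query 1: U[3] = W
Query 2: U[2] = W
Query 3: F[2] = W
Query 4: L[0] = B
Query 5: B[3] = B
Query 6: L[2] = O

Answer: W W W B B O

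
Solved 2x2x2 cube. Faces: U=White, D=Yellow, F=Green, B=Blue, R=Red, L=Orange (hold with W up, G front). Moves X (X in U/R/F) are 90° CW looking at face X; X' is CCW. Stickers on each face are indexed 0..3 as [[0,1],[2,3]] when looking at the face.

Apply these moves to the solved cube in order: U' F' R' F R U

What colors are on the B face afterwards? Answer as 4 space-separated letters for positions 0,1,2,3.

Answer: B B B B

Derivation:
After move 1 (U'): U=WWWW F=OOGG R=GGRR B=RRBB L=BBOO
After move 2 (F'): F=OGOG U=WWGR R=YGYR D=BOYY L=BWOW
After move 3 (R'): R=GRYY U=WBGR F=OWOR D=BGYG B=YROB
After move 4 (F): F=OORW U=WBWW R=GRRY D=YGYG L=BBOG
After move 5 (R): R=RGYR U=WOWW F=OGRG D=YOYY B=WRBB
After move 6 (U): U=WWWO F=RGRG R=WRYR B=BBBB L=OGOG
Query: B face = BBBB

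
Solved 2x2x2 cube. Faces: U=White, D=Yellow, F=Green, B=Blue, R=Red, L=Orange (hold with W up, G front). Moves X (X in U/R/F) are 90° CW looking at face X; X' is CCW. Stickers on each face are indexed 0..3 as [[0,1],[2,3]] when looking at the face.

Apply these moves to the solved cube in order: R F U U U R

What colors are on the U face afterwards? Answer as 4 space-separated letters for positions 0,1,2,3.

Answer: G Y W Y

Derivation:
After move 1 (R): R=RRRR U=WGWG F=GYGY D=YBYB B=WBWB
After move 2 (F): F=GGYY U=WGOO R=WRGR D=RRYB L=OYOB
After move 3 (U): U=OWOG F=WRYY R=WBGR B=OYWB L=GGOB
After move 4 (U): U=OOGW F=WBYY R=OYGR B=GGWB L=WROB
After move 5 (U): U=GOWO F=OYYY R=GGGR B=WRWB L=WBOB
After move 6 (R): R=GGRG U=GYWY F=ORYB D=RWYW B=OROB
Query: U face = GYWY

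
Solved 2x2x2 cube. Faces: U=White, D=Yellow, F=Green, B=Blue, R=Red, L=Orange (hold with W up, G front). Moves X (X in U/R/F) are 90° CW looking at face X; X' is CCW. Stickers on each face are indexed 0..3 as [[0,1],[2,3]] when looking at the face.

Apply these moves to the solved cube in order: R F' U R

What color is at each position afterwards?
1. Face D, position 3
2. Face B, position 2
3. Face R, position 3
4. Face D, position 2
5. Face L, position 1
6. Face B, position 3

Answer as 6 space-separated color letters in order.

After move 1 (R): R=RRRR U=WGWG F=GYGY D=YBYB B=WBWB
After move 2 (F'): F=YYGG U=WGRR R=BRYR D=OOYB L=OGOW
After move 3 (U): U=RWRG F=BRGG R=WBYR B=OGWB L=YYOW
After move 4 (R): R=YWRB U=RRRG F=BOGB D=OWYO B=GGWB
Query 1: D[3] = O
Query 2: B[2] = W
Query 3: R[3] = B
Query 4: D[2] = Y
Query 5: L[1] = Y
Query 6: B[3] = B

Answer: O W B Y Y B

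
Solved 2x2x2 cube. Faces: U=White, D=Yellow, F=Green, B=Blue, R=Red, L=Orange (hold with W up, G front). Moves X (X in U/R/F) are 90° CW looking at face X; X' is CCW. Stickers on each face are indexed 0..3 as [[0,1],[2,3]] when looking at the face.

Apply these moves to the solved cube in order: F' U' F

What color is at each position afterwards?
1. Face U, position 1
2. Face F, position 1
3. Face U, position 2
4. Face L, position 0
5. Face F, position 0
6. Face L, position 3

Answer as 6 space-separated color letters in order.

After move 1 (F'): F=GGGG U=WWRR R=YRYR D=OOYY L=OWOW
After move 2 (U'): U=WRWR F=OWGG R=GGYR B=YRBB L=BBOW
After move 3 (F): F=GOGW U=WRWB R=WGRR D=YGYY L=BOOO
Query 1: U[1] = R
Query 2: F[1] = O
Query 3: U[2] = W
Query 4: L[0] = B
Query 5: F[0] = G
Query 6: L[3] = O

Answer: R O W B G O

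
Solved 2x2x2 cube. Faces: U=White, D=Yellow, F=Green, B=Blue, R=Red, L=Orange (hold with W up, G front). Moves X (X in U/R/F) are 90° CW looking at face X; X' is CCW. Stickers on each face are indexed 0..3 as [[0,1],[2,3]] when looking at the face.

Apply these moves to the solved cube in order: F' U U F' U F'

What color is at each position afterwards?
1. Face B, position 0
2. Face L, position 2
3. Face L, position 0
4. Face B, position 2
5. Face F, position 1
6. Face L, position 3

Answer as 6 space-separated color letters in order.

Answer: Y O B B G Y

Derivation:
After move 1 (F'): F=GGGG U=WWRR R=YRYR D=OOYY L=OWOW
After move 2 (U): U=RWRW F=YRGG R=BBYR B=OWBB L=GGOW
After move 3 (U): U=RRWW F=BBGG R=OWYR B=GGBB L=YROW
After move 4 (F'): F=BGBG U=RROY R=OWOR D=RWYY L=YWOW
After move 5 (U): U=ORYR F=OWBG R=GGOR B=YWBB L=BGOW
After move 6 (F'): F=WGOB U=ORGO R=WGRR D=GWYY L=BROY
Query 1: B[0] = Y
Query 2: L[2] = O
Query 3: L[0] = B
Query 4: B[2] = B
Query 5: F[1] = G
Query 6: L[3] = Y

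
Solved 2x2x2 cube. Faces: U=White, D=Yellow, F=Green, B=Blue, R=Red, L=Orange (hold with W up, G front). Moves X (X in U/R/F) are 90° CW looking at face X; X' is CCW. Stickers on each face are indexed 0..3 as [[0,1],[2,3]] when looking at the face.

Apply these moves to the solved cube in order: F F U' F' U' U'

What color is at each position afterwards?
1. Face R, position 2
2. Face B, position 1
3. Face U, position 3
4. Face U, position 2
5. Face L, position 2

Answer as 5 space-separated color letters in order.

Answer: W G W Y O

Derivation:
After move 1 (F): F=GGGG U=WWOO R=WRWR D=RRYY L=OYOY
After move 2 (F): F=GGGG U=WWYY R=OROR D=WWYY L=OROR
After move 3 (U'): U=WYWY F=ORGG R=GGOR B=ORBB L=BBOR
After move 4 (F'): F=RGOG U=WYGO R=WGWR D=BRYY L=BYOW
After move 5 (U'): U=YOWG F=BYOG R=RGWR B=WGBB L=OROW
After move 6 (U'): U=OGYW F=OROG R=BYWR B=RGBB L=WGOW
Query 1: R[2] = W
Query 2: B[1] = G
Query 3: U[3] = W
Query 4: U[2] = Y
Query 5: L[2] = O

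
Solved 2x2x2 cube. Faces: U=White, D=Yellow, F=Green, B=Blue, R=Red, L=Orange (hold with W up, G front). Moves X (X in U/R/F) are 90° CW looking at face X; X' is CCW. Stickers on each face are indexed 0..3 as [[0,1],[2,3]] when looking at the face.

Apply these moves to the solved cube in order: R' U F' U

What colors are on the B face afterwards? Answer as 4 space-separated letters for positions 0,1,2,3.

After move 1 (R'): R=RRRR U=WBWB F=GWGW D=YGYG B=YBYB
After move 2 (U): U=WWBB F=RRGW R=YBRR B=OOYB L=GWOO
After move 3 (F'): F=RWRG U=WWYR R=GBYR D=WOYG L=GBOB
After move 4 (U): U=YWRW F=GBRG R=OOYR B=GBYB L=RWOB
Query: B face = GBYB

Answer: G B Y B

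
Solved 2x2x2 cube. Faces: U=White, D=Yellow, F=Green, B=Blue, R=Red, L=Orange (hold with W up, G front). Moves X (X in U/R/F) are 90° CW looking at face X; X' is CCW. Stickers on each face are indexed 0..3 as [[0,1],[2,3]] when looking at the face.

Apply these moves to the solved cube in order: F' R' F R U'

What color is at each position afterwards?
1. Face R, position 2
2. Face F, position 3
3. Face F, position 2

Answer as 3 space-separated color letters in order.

After move 1 (F'): F=GGGG U=WWRR R=YRYR D=OOYY L=OWOW
After move 2 (R'): R=RRYY U=WBRB F=GWGR D=OGYG B=YBOB
After move 3 (F): F=GGRW U=WBWW R=RRBY D=YRYG L=OOOG
After move 4 (R): R=BRYR U=WGWW F=GRRG D=YOYY B=WBBB
After move 5 (U'): U=GWWW F=OORG R=GRYR B=BRBB L=WBOG
Query 1: R[2] = Y
Query 2: F[3] = G
Query 3: F[2] = R

Answer: Y G R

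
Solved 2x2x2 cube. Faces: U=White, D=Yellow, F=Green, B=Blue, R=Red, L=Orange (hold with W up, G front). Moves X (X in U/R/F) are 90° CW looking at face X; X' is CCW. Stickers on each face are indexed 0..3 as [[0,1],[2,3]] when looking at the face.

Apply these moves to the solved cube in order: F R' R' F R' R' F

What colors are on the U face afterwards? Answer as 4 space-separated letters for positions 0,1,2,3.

Answer: W R W R

Derivation:
After move 1 (F): F=GGGG U=WWOO R=WRWR D=RRYY L=OYOY
After move 2 (R'): R=RRWW U=WBOB F=GWGO D=RGYG B=YBRB
After move 3 (R'): R=RWRW U=WROY F=GBGB D=RWYO B=GBGB
After move 4 (F): F=GGBB U=WRYY R=OWYW D=RRYO L=OROW
After move 5 (R'): R=WWOY U=WGYG F=GRBY D=RGYB B=OBRB
After move 6 (R'): R=WYWO U=WRYO F=GGBG D=RRYY B=BBGB
After move 7 (F): F=BGGG U=WRWR R=YYOO D=WWYY L=OROR
Query: U face = WRWR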